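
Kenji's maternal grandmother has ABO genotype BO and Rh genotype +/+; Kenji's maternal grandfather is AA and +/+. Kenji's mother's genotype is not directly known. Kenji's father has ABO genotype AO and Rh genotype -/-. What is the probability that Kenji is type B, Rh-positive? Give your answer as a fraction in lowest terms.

Kenji's mother's ABO genotype from BO × AA: 1/2 AB, 1/2 AO.
Crossing each possibility with the father AO and summing P(type B): 1/2·1/4 + 1/2·0 = 1/8.
Similarly for Rh via the mother's Rh distribution: P(Rh+) = 1.
Independent loci: 1/8 × 1 = 1/8.

1/8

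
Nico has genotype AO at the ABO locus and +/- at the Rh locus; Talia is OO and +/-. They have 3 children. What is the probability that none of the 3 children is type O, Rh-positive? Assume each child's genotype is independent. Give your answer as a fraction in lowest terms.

125/512

ABO cross AO × OO → 1/2 O, 1/2 A.
Rh cross +/- × +/- → 3/4 Rh+, 1/4 Rh-; so P(type O, Rh-positive) = 1/2 × 3/4 = 3/8 per child.
P(not type O, Rh-positive) = 5/8 for one child; (5/8)^3 = 125/512.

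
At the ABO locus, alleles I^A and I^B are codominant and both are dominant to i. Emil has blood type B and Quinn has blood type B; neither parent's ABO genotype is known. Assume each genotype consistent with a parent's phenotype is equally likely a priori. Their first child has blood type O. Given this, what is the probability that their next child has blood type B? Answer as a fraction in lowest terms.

3/4

Possible genotypes: Emil ∈ {I^B I^B, I^B i}; Quinn ∈ {I^B I^B, I^B i}.
Weight each parental genotype pair by prior × P(type-O child):
  I^B i × I^B i: posterior weight 1; P(next child type B) = 3/4.
Weighted sum = 3/4.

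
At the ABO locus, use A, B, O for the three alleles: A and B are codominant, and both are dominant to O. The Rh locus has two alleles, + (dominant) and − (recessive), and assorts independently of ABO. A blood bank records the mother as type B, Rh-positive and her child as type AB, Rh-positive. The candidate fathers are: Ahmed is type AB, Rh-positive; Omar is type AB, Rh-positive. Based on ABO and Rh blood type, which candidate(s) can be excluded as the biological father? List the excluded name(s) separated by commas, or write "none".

A candidate is excluded only if no genotype consistent with his phenotype could produce a type AB, Rh-positive child with a type B, Rh-positive mother.
Every candidate has at least one consistent genotype combination, so none can be excluded.

none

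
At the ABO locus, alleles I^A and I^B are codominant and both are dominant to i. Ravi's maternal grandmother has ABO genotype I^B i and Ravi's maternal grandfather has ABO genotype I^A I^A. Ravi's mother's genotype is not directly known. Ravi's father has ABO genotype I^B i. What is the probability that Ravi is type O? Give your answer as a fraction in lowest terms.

1/8

Ravi's mother's ABO genotype from I^B i × I^A I^A: 1/2 I^A I^B, 1/2 I^A i.
Crossing each possibility with the father I^B i and summing P(type O): 1/2·0 + 1/2·1/4 = 1/8.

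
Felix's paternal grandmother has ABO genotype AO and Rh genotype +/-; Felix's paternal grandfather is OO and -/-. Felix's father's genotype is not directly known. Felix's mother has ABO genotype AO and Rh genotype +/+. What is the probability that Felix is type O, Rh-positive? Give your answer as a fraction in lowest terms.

3/8

Felix's father's ABO genotype from AO × OO: 1/2 AO, 1/2 OO.
Crossing each possibility with the mother AO and summing P(type O): 1/2·1/4 + 1/2·1/2 = 3/8.
Similarly for Rh via the father's Rh distribution: P(Rh+) = 1.
Independent loci: 3/8 × 1 = 3/8.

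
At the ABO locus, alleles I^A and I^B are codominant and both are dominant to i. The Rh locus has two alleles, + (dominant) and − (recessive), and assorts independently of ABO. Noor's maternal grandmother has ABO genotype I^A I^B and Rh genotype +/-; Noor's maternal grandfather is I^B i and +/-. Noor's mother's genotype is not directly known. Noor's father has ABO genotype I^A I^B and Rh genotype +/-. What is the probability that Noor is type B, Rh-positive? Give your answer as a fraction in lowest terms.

Noor's mother's ABO genotype from I^A I^B × I^B i: 1/4 I^A I^B, 1/4 I^A i, 1/4 I^B I^B, 1/4 I^B i.
Crossing each possibility with the father I^A I^B and summing P(type B): 1/4·1/4 + 1/4·1/4 + 1/4·1/2 + 1/4·1/2 = 3/8.
Similarly for Rh via the mother's Rh distribution: P(Rh+) = 3/4.
Independent loci: 3/8 × 3/4 = 9/32.

9/32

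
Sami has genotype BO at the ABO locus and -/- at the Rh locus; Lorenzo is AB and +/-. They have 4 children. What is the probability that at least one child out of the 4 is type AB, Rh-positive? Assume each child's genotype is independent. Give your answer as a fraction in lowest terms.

ABO cross BO × AB → 1/4 A, 1/2 B, 1/4 AB.
Rh cross -/- × +/- → 1/2 Rh+, 1/2 Rh-; so P(type AB, Rh-positive) = 1/4 × 1/2 = 1/8 per child.
P(none) = (7/8)^4 = 2401/4096; P(at least one) = 1 − 2401/4096 = 1695/4096.

1695/4096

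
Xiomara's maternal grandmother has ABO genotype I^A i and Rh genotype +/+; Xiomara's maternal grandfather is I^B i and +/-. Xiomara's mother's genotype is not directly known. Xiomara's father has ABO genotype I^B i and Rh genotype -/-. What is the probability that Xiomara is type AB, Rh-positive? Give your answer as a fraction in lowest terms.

3/32

Xiomara's mother's ABO genotype from I^A i × I^B i: 1/4 I^A I^B, 1/4 I^A i, 1/4 I^B i, 1/4 i i.
Crossing each possibility with the father I^B i and summing P(type AB): 1/4·1/4 + 1/4·1/4 + 1/4·0 + 1/4·0 = 1/8.
Similarly for Rh via the mother's Rh distribution: P(Rh+) = 3/4.
Independent loci: 1/8 × 3/4 = 3/32.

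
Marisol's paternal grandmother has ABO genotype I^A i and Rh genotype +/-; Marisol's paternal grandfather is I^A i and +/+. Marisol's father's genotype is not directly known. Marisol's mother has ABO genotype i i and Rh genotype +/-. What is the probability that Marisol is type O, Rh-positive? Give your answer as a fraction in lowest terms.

7/16

Marisol's father's ABO genotype from I^A i × I^A i: 1/4 I^A I^A, 1/2 I^A i, 1/4 i i.
Crossing each possibility with the mother i i and summing P(type O): 1/4·0 + 1/2·1/2 + 1/4·1 = 1/2.
Similarly for Rh via the father's Rh distribution: P(Rh+) = 7/8.
Independent loci: 1/2 × 7/8 = 7/16.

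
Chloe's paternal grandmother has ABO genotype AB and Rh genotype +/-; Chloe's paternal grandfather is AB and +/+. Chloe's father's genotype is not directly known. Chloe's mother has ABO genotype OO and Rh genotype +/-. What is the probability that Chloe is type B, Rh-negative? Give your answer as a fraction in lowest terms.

1/16

Chloe's father's ABO genotype from AB × AB: 1/4 AA, 1/2 AB, 1/4 BB.
Crossing each possibility with the mother OO and summing P(type B): 1/4·0 + 1/2·1/2 + 1/4·1 = 1/2.
Similarly for Rh via the father's Rh distribution: P(Rh-) = 1/8.
Independent loci: 1/2 × 1/8 = 1/16.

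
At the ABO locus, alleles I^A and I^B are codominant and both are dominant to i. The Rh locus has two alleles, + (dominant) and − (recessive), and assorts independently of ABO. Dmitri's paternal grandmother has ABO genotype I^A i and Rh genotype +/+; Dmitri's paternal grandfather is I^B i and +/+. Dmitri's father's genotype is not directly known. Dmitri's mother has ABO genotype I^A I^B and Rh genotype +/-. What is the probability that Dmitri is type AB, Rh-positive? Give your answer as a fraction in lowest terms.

1/4

Dmitri's father's ABO genotype from I^A i × I^B i: 1/4 I^A I^B, 1/4 I^A i, 1/4 I^B i, 1/4 i i.
Crossing each possibility with the mother I^A I^B and summing P(type AB): 1/4·1/2 + 1/4·1/4 + 1/4·1/4 + 1/4·0 = 1/4.
Similarly for Rh via the father's Rh distribution: P(Rh+) = 1.
Independent loci: 1/4 × 1 = 1/4.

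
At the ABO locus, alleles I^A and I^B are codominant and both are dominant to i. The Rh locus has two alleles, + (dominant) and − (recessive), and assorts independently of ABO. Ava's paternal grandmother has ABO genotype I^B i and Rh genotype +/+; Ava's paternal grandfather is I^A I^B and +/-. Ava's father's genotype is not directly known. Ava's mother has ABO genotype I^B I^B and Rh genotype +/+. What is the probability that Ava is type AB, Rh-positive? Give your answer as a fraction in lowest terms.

Ava's father's ABO genotype from I^B i × I^A I^B: 1/4 I^A I^B, 1/4 I^A i, 1/4 I^B I^B, 1/4 I^B i.
Crossing each possibility with the mother I^B I^B and summing P(type AB): 1/4·1/2 + 1/4·1/2 + 1/4·0 + 1/4·0 = 1/4.
Similarly for Rh via the father's Rh distribution: P(Rh+) = 1.
Independent loci: 1/4 × 1 = 1/4.

1/4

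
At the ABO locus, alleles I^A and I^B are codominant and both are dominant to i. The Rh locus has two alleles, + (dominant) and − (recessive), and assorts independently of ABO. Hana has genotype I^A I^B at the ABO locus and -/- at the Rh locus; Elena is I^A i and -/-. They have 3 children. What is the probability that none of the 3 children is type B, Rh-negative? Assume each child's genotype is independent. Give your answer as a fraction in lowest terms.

27/64

ABO cross I^A I^B × I^A i → 1/2 A, 1/4 B, 1/4 AB.
Rh cross -/- × -/- → 1 Rh-; so P(type B, Rh-negative) = 1/4 × 1 = 1/4 per child.
P(not type B, Rh-negative) = 3/4 for one child; (3/4)^3 = 27/64.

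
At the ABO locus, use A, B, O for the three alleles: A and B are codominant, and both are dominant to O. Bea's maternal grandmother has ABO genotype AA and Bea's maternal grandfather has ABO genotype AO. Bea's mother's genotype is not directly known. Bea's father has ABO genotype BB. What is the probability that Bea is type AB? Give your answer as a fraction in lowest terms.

3/4

Bea's mother's ABO genotype from AA × AO: 1/2 AA, 1/2 AO.
Crossing each possibility with the father BB and summing P(type AB): 1/2·1 + 1/2·1/2 = 3/4.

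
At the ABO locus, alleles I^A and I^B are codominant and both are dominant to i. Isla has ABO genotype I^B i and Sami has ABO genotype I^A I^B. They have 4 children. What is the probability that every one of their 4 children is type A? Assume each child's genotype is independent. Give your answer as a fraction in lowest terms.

ABO cross I^B i × I^A I^B → 1/4 A, 1/2 B, 1/4 AB.
So P(type A) = 1/4 per child.
All 4 independent: (1/4)^4 = 1/256.

1/256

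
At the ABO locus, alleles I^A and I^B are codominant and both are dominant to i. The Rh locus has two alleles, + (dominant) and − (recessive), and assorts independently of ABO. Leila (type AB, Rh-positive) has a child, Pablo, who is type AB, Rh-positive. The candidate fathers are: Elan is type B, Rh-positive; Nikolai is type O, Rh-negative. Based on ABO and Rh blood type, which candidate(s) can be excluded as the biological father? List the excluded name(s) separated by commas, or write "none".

A candidate is excluded only if no genotype consistent with his phenotype could produce a type AB, Rh-positive child with a type AB, Rh-positive mother.
Nikolai (type O, Rh-): no genotype consistent with that phenotype can produce a type-AB Rh+ child with a type-AB mother.

Nikolai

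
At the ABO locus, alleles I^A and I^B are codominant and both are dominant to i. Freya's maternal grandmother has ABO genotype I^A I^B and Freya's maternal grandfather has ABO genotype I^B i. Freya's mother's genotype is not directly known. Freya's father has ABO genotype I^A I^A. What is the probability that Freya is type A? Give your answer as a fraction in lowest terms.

Freya's mother's ABO genotype from I^A I^B × I^B i: 1/4 I^A I^B, 1/4 I^A i, 1/4 I^B I^B, 1/4 I^B i.
Crossing each possibility with the father I^A I^A and summing P(type A): 1/4·1/2 + 1/4·1 + 1/4·0 + 1/4·1/2 = 1/2.

1/2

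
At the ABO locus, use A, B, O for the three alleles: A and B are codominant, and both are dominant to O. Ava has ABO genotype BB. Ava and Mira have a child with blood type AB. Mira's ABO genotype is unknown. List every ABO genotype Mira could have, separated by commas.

For each candidate genotype of Mira, check whether crossing it with BB can produce every observed child phenotype.
  AA → possible child types {AB} ✓
  AB → possible child types {B, AB} ✓
  AO → possible child types {B, AB} ✓
  BB → possible child types {B} ✗
  BO → possible child types {B} ✗
  OO → possible child types {B} ✗

AA, AB, AO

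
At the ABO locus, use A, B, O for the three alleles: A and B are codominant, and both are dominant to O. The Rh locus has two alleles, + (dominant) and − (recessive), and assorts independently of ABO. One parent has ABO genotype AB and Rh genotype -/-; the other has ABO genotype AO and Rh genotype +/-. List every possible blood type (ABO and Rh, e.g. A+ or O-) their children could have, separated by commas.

Gametes from AB × AO give offspring ABO genotypes AA, AB, AO, BO, i.e. phenotypes A, B, AB.
Rh cross -/- × +/- → phenotypes Rh+, Rh-.
Combining independently: A+, A-, B+, B-, AB+, AB-.

A+, A-, B+, B-, AB+, AB-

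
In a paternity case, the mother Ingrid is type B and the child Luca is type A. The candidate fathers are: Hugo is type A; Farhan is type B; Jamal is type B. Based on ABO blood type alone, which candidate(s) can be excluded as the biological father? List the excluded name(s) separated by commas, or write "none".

A candidate is excluded only if no genotype consistent with his phenotype could produce a type A child with a type B mother.
Farhan (type B): no genotype consistent with that phenotype can produce a type-A child with a type-B mother.
Jamal (type B): no genotype consistent with that phenotype can produce a type-A child with a type-B mother.

Farhan, Jamal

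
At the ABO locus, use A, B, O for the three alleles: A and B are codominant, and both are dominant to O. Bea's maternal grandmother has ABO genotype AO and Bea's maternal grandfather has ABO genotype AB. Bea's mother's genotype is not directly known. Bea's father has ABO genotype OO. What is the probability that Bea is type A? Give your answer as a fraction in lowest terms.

1/2

Bea's mother's ABO genotype from AO × AB: 1/4 AA, 1/4 AB, 1/4 AO, 1/4 BO.
Crossing each possibility with the father OO and summing P(type A): 1/4·1 + 1/4·1/2 + 1/4·1/2 + 1/4·0 = 1/2.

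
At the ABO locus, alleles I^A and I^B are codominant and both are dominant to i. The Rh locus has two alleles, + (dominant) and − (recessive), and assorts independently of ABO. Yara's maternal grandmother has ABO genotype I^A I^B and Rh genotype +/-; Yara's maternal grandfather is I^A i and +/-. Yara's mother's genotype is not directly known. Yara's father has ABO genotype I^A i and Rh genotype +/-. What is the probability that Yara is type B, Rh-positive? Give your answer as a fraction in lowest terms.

Yara's mother's ABO genotype from I^A I^B × I^A i: 1/4 I^A I^A, 1/4 I^A I^B, 1/4 I^A i, 1/4 I^B i.
Crossing each possibility with the father I^A i and summing P(type B): 1/4·0 + 1/4·1/4 + 1/4·0 + 1/4·1/4 = 1/8.
Similarly for Rh via the mother's Rh distribution: P(Rh+) = 3/4.
Independent loci: 1/8 × 3/4 = 3/32.

3/32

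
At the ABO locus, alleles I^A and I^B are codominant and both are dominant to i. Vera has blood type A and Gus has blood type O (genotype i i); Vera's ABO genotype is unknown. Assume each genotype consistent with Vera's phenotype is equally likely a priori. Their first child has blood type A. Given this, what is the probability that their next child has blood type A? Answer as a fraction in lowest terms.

Possible genotypes: Vera ∈ {I^A I^A, I^A i}; Gus ∈ {i i}.
Weight each parental genotype pair by prior × P(type-A child):
  I^A I^A × i i: posterior weight 2/3; P(next child type A) = 1.
  I^A i × i i: posterior weight 1/3; P(next child type A) = 1/2.
Weighted sum = 5/6.

5/6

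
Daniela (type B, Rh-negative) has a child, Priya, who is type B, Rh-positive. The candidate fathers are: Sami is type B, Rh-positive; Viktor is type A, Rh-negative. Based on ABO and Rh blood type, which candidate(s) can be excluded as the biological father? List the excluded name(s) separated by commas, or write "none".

A candidate is excluded only if no genotype consistent with his phenotype could produce a type B, Rh-positive child with a type B, Rh-negative mother.
Viktor (type A, Rh-): no genotype consistent with that phenotype can produce a type-B Rh+ child with a type-B mother.

Viktor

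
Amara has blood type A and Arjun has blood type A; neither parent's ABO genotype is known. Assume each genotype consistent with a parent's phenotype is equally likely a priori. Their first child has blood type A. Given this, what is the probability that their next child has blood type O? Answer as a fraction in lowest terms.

1/20

Possible genotypes: Amara ∈ {I^A I^A, I^A i}; Arjun ∈ {I^A I^A, I^A i}.
Weight each parental genotype pair by prior × P(type-A child):
  I^A I^A × I^A I^A: posterior weight 4/15; P(next child type O) = 0.
  I^A I^A × I^A i: posterior weight 4/15; P(next child type O) = 0.
  I^A i × I^A I^A: posterior weight 4/15; P(next child type O) = 0.
  I^A i × I^A i: posterior weight 1/5; P(next child type O) = 1/4.
Weighted sum = 1/20.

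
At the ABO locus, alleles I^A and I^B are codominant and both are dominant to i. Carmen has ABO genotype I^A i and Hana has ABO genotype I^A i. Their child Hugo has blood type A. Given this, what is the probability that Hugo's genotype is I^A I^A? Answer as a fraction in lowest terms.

Cross I^A i × I^A i → 1/4 I^A I^A, 1/2 I^A i, 1/4 i i.
Type-A genotypes among offspring: I^A I^A (1/4), I^A i (1/2); total 3/4.
P(I^A I^A | type A) = (1/4) / (3/4) = 1/3.

1/3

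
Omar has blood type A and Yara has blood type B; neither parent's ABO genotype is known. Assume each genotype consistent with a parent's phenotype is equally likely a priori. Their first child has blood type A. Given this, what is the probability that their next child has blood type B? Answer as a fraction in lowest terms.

1/12

Possible genotypes: Omar ∈ {AA, AO}; Yara ∈ {BB, BO}.
Weight each parental genotype pair by prior × P(type-A child):
  AA × BO: posterior weight 2/3; P(next child type B) = 0.
  AO × BO: posterior weight 1/3; P(next child type B) = 1/4.
Weighted sum = 1/12.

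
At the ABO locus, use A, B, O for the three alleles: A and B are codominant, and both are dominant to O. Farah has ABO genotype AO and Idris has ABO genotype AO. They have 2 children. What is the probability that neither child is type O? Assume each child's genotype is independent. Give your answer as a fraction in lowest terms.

9/16

ABO cross AO × AO → 1/4 O, 3/4 A.
So P(type O) = 1/4 per child.
P(not type O) = 3/4 for one child; (3/4)^2 = 9/16.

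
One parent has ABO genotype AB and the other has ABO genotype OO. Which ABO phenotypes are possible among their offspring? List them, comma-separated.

A, B

Gametes from AB × OO give offspring ABO genotypes AO, BO, i.e. phenotypes A, B.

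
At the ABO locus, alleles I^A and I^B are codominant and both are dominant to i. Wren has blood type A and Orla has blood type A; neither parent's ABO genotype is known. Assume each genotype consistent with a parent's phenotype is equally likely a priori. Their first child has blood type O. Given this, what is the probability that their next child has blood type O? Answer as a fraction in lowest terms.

Possible genotypes: Wren ∈ {I^A I^A, I^A i}; Orla ∈ {I^A I^A, I^A i}.
Weight each parental genotype pair by prior × P(type-O child):
  I^A i × I^A i: posterior weight 1; P(next child type O) = 1/4.
Weighted sum = 1/4.

1/4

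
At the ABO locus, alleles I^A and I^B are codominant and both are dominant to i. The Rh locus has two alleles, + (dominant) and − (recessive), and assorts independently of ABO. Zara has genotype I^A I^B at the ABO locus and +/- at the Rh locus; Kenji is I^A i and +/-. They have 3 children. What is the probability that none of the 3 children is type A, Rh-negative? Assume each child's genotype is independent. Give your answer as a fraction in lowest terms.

ABO cross I^A I^B × I^A i → 1/2 A, 1/4 B, 1/4 AB.
Rh cross +/- × +/- → 3/4 Rh+, 1/4 Rh-; so P(type A, Rh-negative) = 1/2 × 1/4 = 1/8 per child.
P(not type A, Rh-negative) = 7/8 for one child; (7/8)^3 = 343/512.

343/512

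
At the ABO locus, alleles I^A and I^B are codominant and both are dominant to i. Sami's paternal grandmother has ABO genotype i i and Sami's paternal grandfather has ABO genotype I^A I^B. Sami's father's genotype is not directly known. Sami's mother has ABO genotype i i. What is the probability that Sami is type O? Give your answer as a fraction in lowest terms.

Sami's father's ABO genotype from i i × I^A I^B: 1/2 I^A i, 1/2 I^B i.
Crossing each possibility with the mother i i and summing P(type O): 1/2·1/2 + 1/2·1/2 = 1/2.

1/2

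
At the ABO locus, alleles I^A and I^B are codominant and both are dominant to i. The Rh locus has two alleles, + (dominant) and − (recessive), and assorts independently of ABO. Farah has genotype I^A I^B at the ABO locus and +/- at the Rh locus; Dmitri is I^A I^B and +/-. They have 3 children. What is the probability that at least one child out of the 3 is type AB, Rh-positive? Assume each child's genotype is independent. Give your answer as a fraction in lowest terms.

387/512

ABO cross I^A I^B × I^A I^B → 1/4 A, 1/4 B, 1/2 AB.
Rh cross +/- × +/- → 3/4 Rh+, 1/4 Rh-; so P(type AB, Rh-positive) = 1/2 × 3/4 = 3/8 per child.
P(none) = (5/8)^3 = 125/512; P(at least one) = 1 − 125/512 = 387/512.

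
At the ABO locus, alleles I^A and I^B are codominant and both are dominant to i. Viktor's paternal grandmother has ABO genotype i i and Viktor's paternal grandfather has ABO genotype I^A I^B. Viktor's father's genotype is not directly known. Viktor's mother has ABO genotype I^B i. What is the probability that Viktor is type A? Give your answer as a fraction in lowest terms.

1/8

Viktor's father's ABO genotype from i i × I^A I^B: 1/2 I^A i, 1/2 I^B i.
Crossing each possibility with the mother I^B i and summing P(type A): 1/2·1/4 + 1/2·0 = 1/8.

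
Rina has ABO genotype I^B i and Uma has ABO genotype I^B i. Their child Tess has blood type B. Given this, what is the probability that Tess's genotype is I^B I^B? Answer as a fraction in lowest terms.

Cross I^B i × I^B i → 1/4 I^B I^B, 1/2 I^B i, 1/4 i i.
Type-B genotypes among offspring: I^B I^B (1/4), I^B i (1/2); total 3/4.
P(I^B I^B | type B) = (1/4) / (3/4) = 1/3.

1/3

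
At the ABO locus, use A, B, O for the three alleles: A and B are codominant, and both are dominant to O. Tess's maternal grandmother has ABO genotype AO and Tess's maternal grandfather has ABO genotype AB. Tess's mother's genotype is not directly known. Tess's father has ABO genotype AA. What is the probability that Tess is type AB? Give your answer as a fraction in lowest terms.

Tess's mother's ABO genotype from AO × AB: 1/4 AA, 1/4 AB, 1/4 AO, 1/4 BO.
Crossing each possibility with the father AA and summing P(type AB): 1/4·0 + 1/4·1/2 + 1/4·0 + 1/4·1/2 = 1/4.

1/4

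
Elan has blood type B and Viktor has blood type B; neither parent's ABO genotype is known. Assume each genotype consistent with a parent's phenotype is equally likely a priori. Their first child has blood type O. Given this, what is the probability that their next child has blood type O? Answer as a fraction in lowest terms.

1/4

Possible genotypes: Elan ∈ {I^B I^B, I^B i}; Viktor ∈ {I^B I^B, I^B i}.
Weight each parental genotype pair by prior × P(type-O child):
  I^B i × I^B i: posterior weight 1; P(next child type O) = 1/4.
Weighted sum = 1/4.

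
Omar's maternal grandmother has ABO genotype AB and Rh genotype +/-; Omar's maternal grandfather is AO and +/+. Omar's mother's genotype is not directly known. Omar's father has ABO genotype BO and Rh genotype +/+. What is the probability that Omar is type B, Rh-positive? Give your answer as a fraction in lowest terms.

3/8

Omar's mother's ABO genotype from AB × AO: 1/4 AA, 1/4 AB, 1/4 AO, 1/4 BO.
Crossing each possibility with the father BO and summing P(type B): 1/4·0 + 1/4·1/2 + 1/4·1/4 + 1/4·3/4 = 3/8.
Similarly for Rh via the mother's Rh distribution: P(Rh+) = 1.
Independent loci: 3/8 × 1 = 3/8.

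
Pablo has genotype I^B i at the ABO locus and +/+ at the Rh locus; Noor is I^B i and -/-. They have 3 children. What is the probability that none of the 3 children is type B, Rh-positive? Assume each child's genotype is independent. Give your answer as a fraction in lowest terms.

ABO cross I^B i × I^B i → 1/4 O, 3/4 B.
Rh cross +/+ × -/- → 1 Rh+; so P(type B, Rh-positive) = 3/4 × 1 = 3/4 per child.
P(not type B, Rh-positive) = 1/4 for one child; (1/4)^3 = 1/64.

1/64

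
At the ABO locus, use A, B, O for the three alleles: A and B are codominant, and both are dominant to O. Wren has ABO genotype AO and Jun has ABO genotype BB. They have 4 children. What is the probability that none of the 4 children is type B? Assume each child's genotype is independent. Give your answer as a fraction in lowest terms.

1/16

ABO cross AO × BB → 1/2 B, 1/2 AB.
So P(type B) = 1/2 per child.
P(not type B) = 1/2 for one child; (1/2)^4 = 1/16.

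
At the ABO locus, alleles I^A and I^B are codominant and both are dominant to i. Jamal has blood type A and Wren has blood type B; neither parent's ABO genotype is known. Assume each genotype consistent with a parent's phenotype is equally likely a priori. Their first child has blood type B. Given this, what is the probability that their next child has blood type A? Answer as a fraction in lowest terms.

Possible genotypes: Jamal ∈ {I^A I^A, I^A i}; Wren ∈ {I^B I^B, I^B i}.
Weight each parental genotype pair by prior × P(type-B child):
  I^A i × I^B I^B: posterior weight 2/3; P(next child type A) = 0.
  I^A i × I^B i: posterior weight 1/3; P(next child type A) = 1/4.
Weighted sum = 1/12.

1/12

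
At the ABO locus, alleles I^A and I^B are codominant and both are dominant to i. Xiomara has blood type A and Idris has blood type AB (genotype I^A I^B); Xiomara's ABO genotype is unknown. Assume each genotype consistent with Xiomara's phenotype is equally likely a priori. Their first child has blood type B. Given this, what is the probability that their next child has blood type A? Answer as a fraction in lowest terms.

Possible genotypes: Xiomara ∈ {I^A I^A, I^A i}; Idris ∈ {I^A I^B}.
Weight each parental genotype pair by prior × P(type-B child):
  I^A i × I^A I^B: posterior weight 1; P(next child type A) = 1/2.
Weighted sum = 1/2.

1/2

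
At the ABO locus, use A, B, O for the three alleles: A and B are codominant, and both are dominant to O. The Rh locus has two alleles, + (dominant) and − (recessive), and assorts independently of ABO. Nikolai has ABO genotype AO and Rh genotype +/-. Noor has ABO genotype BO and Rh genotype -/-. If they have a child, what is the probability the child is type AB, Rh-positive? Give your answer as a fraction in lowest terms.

ABO cross AO × BO → offspring phenotypes: 1/4 O, 1/4 A, 1/4 B, 1/4 AB.
Rh cross +/- × -/- → 1/2 Rh+, 1/2 Rh-.
Independent loci: P(type AB, Rh-positive) = 1/4 × 1/2 = 1/8.

1/8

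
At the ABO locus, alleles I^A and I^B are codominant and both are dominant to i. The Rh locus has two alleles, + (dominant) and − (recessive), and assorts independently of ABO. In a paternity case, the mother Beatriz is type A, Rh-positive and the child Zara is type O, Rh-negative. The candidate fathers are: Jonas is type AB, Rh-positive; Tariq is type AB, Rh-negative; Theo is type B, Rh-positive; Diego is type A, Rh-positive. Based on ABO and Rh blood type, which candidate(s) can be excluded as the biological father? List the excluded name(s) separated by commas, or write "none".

Jonas, Tariq

A candidate is excluded only if no genotype consistent with his phenotype could produce a type O, Rh-negative child with a type A, Rh-positive mother.
Jonas (type AB, Rh+): no genotype consistent with that phenotype can produce a type-O Rh- child with a type-A mother.
Tariq (type AB, Rh-): no genotype consistent with that phenotype can produce a type-O Rh- child with a type-A mother.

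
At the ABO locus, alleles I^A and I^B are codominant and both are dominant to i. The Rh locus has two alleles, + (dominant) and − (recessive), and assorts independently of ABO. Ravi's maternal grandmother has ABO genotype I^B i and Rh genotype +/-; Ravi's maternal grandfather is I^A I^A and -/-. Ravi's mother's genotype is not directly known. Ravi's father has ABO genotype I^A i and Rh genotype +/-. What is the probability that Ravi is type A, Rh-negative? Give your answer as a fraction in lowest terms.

Ravi's mother's ABO genotype from I^B i × I^A I^A: 1/2 I^A I^B, 1/2 I^A i.
Crossing each possibility with the father I^A i and summing P(type A): 1/2·1/2 + 1/2·3/4 = 5/8.
Similarly for Rh via the mother's Rh distribution: P(Rh-) = 3/8.
Independent loci: 5/8 × 3/8 = 15/64.

15/64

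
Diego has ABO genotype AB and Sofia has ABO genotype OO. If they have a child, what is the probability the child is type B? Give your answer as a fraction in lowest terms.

1/2

ABO cross AB × OO → offspring phenotypes: 1/2 A, 1/2 B.
So P(type B) = 1/2.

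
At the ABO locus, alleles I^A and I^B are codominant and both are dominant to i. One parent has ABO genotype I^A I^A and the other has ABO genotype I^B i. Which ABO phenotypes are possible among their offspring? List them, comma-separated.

A, AB

Gametes from I^A I^A × I^B i give offspring ABO genotypes I^A I^B, I^A i, i.e. phenotypes A, AB.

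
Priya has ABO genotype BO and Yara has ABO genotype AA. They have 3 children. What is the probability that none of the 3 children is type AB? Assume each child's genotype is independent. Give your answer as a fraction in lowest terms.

ABO cross BO × AA → 1/2 A, 1/2 AB.
So P(type AB) = 1/2 per child.
P(not type AB) = 1/2 for one child; (1/2)^3 = 1/8.

1/8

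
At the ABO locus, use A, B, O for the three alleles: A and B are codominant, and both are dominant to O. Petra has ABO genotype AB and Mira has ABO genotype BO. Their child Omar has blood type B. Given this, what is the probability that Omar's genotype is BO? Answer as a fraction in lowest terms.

Cross AB × BO → 1/4 AB, 1/4 AO, 1/4 BB, 1/4 BO.
Type-B genotypes among offspring: BB (1/4), BO (1/4); total 1/2.
P(BO | type B) = (1/4) / (1/2) = 1/2.

1/2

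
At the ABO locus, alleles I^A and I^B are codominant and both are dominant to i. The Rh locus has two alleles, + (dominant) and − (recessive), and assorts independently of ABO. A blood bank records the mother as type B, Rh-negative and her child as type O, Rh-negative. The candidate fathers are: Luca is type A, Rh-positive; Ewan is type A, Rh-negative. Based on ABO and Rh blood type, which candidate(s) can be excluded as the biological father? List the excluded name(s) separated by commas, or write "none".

A candidate is excluded only if no genotype consistent with his phenotype could produce a type O, Rh-negative child with a type B, Rh-negative mother.
Every candidate has at least one consistent genotype combination, so none can be excluded.

none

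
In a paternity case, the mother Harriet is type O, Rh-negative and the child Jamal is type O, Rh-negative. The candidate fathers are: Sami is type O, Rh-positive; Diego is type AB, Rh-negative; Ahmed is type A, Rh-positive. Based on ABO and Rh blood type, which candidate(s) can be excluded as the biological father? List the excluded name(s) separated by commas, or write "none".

Diego

A candidate is excluded only if no genotype consistent with his phenotype could produce a type O, Rh-negative child with a type O, Rh-negative mother.
Diego (type AB, Rh-): no genotype consistent with that phenotype can produce a type-O Rh- child with a type-O mother.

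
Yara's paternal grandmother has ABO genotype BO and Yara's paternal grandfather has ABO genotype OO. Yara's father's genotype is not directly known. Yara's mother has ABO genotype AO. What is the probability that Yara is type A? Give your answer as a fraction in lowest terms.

3/8

Yara's father's ABO genotype from BO × OO: 1/2 BO, 1/2 OO.
Crossing each possibility with the mother AO and summing P(type A): 1/2·1/4 + 1/2·1/2 = 3/8.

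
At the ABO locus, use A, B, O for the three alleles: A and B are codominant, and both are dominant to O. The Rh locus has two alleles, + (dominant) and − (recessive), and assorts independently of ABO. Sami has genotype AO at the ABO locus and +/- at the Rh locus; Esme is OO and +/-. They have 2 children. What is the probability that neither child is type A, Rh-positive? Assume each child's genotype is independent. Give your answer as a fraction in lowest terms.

ABO cross AO × OO → 1/2 O, 1/2 A.
Rh cross +/- × +/- → 3/4 Rh+, 1/4 Rh-; so P(type A, Rh-positive) = 1/2 × 3/4 = 3/8 per child.
P(not type A, Rh-positive) = 5/8 for one child; (5/8)^2 = 25/64.

25/64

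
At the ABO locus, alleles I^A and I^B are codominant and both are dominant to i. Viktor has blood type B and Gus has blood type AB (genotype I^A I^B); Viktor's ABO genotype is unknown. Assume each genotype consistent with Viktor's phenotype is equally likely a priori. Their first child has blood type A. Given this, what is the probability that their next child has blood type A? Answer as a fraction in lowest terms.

1/4

Possible genotypes: Viktor ∈ {I^B I^B, I^B i}; Gus ∈ {I^A I^B}.
Weight each parental genotype pair by prior × P(type-A child):
  I^B i × I^A I^B: posterior weight 1; P(next child type A) = 1/4.
Weighted sum = 1/4.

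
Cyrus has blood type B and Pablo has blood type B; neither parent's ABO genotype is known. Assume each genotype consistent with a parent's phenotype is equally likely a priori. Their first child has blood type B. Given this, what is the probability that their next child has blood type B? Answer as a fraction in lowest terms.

Possible genotypes: Cyrus ∈ {I^B I^B, I^B i}; Pablo ∈ {I^B I^B, I^B i}.
Weight each parental genotype pair by prior × P(type-B child):
  I^B I^B × I^B I^B: posterior weight 4/15; P(next child type B) = 1.
  I^B I^B × I^B i: posterior weight 4/15; P(next child type B) = 1.
  I^B i × I^B I^B: posterior weight 4/15; P(next child type B) = 1.
  I^B i × I^B i: posterior weight 1/5; P(next child type B) = 3/4.
Weighted sum = 19/20.

19/20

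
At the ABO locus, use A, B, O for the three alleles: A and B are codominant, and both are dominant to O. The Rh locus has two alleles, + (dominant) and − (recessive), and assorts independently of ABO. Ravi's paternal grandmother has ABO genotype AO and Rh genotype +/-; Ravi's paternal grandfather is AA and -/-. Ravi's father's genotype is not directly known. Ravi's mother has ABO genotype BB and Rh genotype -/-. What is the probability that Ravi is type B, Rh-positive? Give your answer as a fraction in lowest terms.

1/16

Ravi's father's ABO genotype from AO × AA: 1/2 AA, 1/2 AO.
Crossing each possibility with the mother BB and summing P(type B): 1/2·0 + 1/2·1/2 = 1/4.
Similarly for Rh via the father's Rh distribution: P(Rh+) = 1/4.
Independent loci: 1/4 × 1/4 = 1/16.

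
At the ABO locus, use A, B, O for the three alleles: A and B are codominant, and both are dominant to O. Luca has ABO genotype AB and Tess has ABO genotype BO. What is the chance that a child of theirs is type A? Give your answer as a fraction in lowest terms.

1/4

ABO cross AB × BO → offspring phenotypes: 1/4 A, 1/2 B, 1/4 AB.
So P(type A) = 1/4.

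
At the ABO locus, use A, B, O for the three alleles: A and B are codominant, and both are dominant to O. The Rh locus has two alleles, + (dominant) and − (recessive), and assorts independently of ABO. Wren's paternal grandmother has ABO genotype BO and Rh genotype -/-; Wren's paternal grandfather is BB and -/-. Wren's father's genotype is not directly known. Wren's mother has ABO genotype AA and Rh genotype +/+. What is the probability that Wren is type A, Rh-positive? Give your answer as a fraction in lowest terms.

Wren's father's ABO genotype from BO × BB: 1/2 BB, 1/2 BO.
Crossing each possibility with the mother AA and summing P(type A): 1/2·0 + 1/2·1/2 = 1/4.
Similarly for Rh via the father's Rh distribution: P(Rh+) = 1.
Independent loci: 1/4 × 1 = 1/4.

1/4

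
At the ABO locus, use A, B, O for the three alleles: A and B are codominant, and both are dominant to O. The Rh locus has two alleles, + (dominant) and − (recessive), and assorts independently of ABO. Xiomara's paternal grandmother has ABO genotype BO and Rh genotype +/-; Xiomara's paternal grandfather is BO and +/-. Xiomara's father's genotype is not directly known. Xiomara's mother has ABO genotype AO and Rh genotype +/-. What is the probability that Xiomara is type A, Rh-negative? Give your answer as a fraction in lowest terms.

Xiomara's father's ABO genotype from BO × BO: 1/4 BB, 1/2 BO, 1/4 OO.
Crossing each possibility with the mother AO and summing P(type A): 1/4·0 + 1/2·1/4 + 1/4·1/2 = 1/4.
Similarly for Rh via the father's Rh distribution: P(Rh-) = 1/4.
Independent loci: 1/4 × 1/4 = 1/16.

1/16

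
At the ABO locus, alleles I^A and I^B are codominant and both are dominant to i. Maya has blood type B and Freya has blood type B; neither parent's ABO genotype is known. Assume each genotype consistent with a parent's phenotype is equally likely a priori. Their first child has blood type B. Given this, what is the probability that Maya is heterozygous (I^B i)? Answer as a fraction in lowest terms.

Possible genotypes: Maya ∈ {I^B I^B, I^B i}; Freya ∈ {I^B I^B, I^B i}.
Weight each parental genotype pair by prior × P(type-B child):
  I^B I^B × I^B I^B: posterior weight 4/15.
  I^B I^B × I^B i: posterior weight 4/15.
  I^B i × I^B I^B: posterior weight 4/15.
  I^B i × I^B i: posterior weight 1/5.
Sum the posterior weight over pairs where Maya is I^B i: 7/15.

7/15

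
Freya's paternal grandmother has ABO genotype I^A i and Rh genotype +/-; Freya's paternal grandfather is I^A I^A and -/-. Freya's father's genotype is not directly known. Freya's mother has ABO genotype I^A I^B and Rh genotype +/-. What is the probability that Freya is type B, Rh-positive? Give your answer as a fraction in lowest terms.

5/64

Freya's father's ABO genotype from I^A i × I^A I^A: 1/2 I^A I^A, 1/2 I^A i.
Crossing each possibility with the mother I^A I^B and summing P(type B): 1/2·0 + 1/2·1/4 = 1/8.
Similarly for Rh via the father's Rh distribution: P(Rh+) = 5/8.
Independent loci: 1/8 × 5/8 = 5/64.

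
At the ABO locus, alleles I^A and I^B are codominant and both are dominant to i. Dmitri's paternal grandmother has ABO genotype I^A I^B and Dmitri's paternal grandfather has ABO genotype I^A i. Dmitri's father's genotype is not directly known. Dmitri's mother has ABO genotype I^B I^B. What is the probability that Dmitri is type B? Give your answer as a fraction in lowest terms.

Dmitri's father's ABO genotype from I^A I^B × I^A i: 1/4 I^A I^A, 1/4 I^A I^B, 1/4 I^A i, 1/4 I^B i.
Crossing each possibility with the mother I^B I^B and summing P(type B): 1/4·0 + 1/4·1/2 + 1/4·1/2 + 1/4·1 = 1/2.

1/2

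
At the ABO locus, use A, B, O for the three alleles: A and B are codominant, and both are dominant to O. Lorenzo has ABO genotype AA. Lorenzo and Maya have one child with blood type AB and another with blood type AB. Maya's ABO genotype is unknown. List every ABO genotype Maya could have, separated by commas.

AB, BB, BO

For each candidate genotype of Maya, check whether crossing it with AA can produce every observed child phenotype.
  AA → possible child types {A} ✗
  AB → possible child types {A, AB} ✓
  AO → possible child types {A} ✗
  BB → possible child types {AB} ✓
  BO → possible child types {A, AB} ✓
  OO → possible child types {A} ✗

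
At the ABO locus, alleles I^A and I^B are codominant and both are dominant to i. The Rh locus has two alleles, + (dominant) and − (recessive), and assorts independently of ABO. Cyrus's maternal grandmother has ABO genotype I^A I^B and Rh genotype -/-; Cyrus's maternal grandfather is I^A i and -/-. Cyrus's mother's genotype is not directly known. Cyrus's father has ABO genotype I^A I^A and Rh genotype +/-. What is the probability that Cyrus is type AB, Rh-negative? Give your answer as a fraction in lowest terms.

Cyrus's mother's ABO genotype from I^A I^B × I^A i: 1/4 I^A I^A, 1/4 I^A I^B, 1/4 I^A i, 1/4 I^B i.
Crossing each possibility with the father I^A I^A and summing P(type AB): 1/4·0 + 1/4·1/2 + 1/4·0 + 1/4·1/2 = 1/4.
Similarly for Rh via the mother's Rh distribution: P(Rh-) = 1/2.
Independent loci: 1/4 × 1/2 = 1/8.

1/8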